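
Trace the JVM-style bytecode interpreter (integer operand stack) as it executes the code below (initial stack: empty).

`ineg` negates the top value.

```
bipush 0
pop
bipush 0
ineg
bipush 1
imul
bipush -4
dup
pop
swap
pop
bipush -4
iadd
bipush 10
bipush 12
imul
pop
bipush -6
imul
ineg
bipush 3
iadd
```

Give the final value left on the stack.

bipush 0  -> 0
pop       -> (empty)
bipush 0  -> 0
ineg      -> 0
bipush 1  -> 0 1
imul      -> 0
bipush -4 -> 0 -4
dup       -> 0 -4 -4
pop       -> 0 -4
swap      -> -4 0
pop       -> -4
bipush -4 -> -4 -4
iadd      -> -8
bipush 10 -> -8 10
bipush 12 -> -8 10 12
imul      -> -8 120
pop       -> -8
bipush -6 -> -8 -6
imul      -> 48
ineg      -> -48
bipush 3  -> -48 3
iadd      -> -45

-45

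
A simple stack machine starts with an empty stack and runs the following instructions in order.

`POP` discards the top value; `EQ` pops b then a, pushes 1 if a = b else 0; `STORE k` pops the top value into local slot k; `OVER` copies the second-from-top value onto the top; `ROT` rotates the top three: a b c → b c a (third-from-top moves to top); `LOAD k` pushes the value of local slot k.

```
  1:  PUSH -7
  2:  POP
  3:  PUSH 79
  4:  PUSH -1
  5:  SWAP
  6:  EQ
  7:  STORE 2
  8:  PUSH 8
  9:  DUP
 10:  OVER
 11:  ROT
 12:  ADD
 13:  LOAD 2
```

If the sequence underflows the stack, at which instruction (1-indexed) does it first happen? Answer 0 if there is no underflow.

0

PUSH -7  [-7]
POP      []
PUSH 79  [79]
PUSH -1  [79, -1]
SWAP     [-1, 79]
EQ       [0]
STORE 2  []
PUSH 8   [8]
DUP      [8, 8]
OVER     [8, 8, 8]
ROT      [8, 8, 8]
ADD      [8, 16]
LOAD 2   [8, 16, 0]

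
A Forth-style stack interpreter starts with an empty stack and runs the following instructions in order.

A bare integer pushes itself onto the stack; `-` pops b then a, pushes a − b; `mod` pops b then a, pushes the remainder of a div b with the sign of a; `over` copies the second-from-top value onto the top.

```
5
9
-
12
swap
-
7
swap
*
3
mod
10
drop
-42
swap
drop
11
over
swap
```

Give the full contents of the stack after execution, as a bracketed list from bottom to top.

5     [5]
9     [5, 9]
-     [-4]
12    [-4, 12]
swap  [12, -4]
-     [16]
7     [16, 7]
swap  [7, 16]
*     [112]
3     [112, 3]
mod   [1]
10    [1, 10]
drop  [1]
-42   [1, -42]
swap  [-42, 1]
drop  [-42]
11    [-42, 11]
over  [-42, 11, -42]
swap  [-42, -42, 11]

[-42, -42, 11]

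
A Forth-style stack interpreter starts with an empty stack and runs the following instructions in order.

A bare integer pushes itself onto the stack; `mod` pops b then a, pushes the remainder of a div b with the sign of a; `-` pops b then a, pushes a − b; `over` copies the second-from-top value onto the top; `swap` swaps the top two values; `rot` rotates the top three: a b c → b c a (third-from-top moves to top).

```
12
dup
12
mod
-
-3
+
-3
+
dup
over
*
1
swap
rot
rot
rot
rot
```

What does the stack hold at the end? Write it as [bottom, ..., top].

[1, 36, 6]

12    12
dup   12 12
12    12 12 12
mod   12 0
-     12
-3    12 -3
+     9
-3    9 -3
+     6
dup   6 6
over  6 6 6
*     6 36
1     6 36 1
swap  6 1 36
rot   1 36 6
rot   36 6 1
rot   6 1 36
rot   1 36 6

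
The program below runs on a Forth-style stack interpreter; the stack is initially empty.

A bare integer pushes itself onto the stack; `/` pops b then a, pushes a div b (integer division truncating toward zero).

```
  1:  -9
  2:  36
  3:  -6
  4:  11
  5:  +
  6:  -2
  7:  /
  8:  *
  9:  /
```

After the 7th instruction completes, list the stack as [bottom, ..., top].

-9 → [-9]
36 → [-9, 36]
-6 → [-9, 36, -6]
11 → [-9, 36, -6, 11]
+  → [-9, 36, 5]
-2 → [-9, 36, 5, -2]
/  → [-9, 36, -2]

[-9, 36, -2]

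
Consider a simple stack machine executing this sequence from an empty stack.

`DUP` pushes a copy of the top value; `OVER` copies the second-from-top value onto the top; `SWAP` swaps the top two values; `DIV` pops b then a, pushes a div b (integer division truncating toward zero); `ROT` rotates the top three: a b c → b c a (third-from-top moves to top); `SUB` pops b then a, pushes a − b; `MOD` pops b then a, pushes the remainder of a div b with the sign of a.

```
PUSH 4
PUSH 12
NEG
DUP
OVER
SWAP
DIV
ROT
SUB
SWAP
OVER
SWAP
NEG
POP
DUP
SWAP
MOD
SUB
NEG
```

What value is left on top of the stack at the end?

PUSH 4  : [4]
PUSH 12 : [4, 12]
NEG     : [4, -12]
DUP     : [4, -12, -12]
OVER    : [4, -12, -12, -12]
SWAP    : [4, -12, -12, -12]
DIV     : [4, -12, 1]
ROT     : [-12, 1, 4]
SUB     : [-12, -3]
SWAP    : [-3, -12]
OVER    : [-3, -12, -3]
SWAP    : [-3, -3, -12]
NEG     : [-3, -3, 12]
POP     : [-3, -3]
DUP     : [-3, -3, -3]
SWAP    : [-3, -3, -3]
MOD     : [-3, 0]
SUB     : [-3]
NEG     : [3]

3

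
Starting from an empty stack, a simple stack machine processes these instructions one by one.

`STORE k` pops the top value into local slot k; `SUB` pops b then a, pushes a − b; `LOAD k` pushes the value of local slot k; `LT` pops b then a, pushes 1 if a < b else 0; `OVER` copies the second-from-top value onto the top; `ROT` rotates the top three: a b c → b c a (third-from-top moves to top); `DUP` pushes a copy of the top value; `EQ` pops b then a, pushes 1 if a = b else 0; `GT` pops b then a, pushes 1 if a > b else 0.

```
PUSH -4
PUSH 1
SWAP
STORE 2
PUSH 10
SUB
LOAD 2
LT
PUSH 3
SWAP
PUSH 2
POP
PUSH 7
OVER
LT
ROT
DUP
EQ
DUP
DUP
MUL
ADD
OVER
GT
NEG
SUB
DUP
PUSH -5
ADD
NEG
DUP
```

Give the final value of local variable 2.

-4

PUSH -4 → [-4]
PUSH 1  → [-4, 1]
SWAP    → [1, -4]
STORE 2 → [1]
PUSH 10 → [1, 10]
SUB     → [-9]
LOAD 2  → [-9, -4]
LT      → [1]
PUSH 3  → [1, 3]
SWAP    → [3, 1]
PUSH 2  → [3, 1, 2]
POP     → [3, 1]
PUSH 7  → [3, 1, 7]
OVER    → [3, 1, 7, 1]
LT      → [3, 1, 0]
ROT     → [1, 0, 3]
DUP     → [1, 0, 3, 3]
EQ      → [1, 0, 1]
DUP     → [1, 0, 1, 1]
DUP     → [1, 0, 1, 1, 1]
MUL     → [1, 0, 1, 1]
ADD     → [1, 0, 2]
OVER    → [1, 0, 2, 0]
GT      → [1, 0, 1]
NEG     → [1, 0, -1]
SUB     → [1, 1]
DUP     → [1, 1, 1]
PUSH -5 → [1, 1, 1, -5]
ADD     → [1, 1, -4]
NEG     → [1, 1, 4]
DUP     → [1, 1, 4, 4]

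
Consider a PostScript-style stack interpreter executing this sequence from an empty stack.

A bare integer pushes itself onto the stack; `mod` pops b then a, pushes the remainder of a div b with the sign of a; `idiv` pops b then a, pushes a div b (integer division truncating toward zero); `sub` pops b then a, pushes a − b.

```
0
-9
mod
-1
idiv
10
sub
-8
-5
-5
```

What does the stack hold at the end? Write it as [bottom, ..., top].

[-10, -8, -5, -5]

0    : 0
-9   : 0 -9
mod  : 0
-1   : 0 -1
idiv : 0
10   : 0 10
sub  : -10
-8   : -10 -8
-5   : -10 -8 -5
-5   : -10 -8 -5 -5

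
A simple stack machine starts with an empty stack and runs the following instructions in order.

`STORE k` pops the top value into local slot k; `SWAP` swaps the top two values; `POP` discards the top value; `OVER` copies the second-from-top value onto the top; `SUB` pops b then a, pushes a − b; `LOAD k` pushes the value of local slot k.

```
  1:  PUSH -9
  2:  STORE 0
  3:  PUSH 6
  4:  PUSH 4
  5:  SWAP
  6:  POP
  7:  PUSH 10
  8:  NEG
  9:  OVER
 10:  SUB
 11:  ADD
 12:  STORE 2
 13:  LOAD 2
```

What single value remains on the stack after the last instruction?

-10

PUSH -9 -> -9
STORE 0 -> (empty)
PUSH 6  -> 6
PUSH 4  -> 6 4
SWAP    -> 4 6
POP     -> 4
PUSH 10 -> 4 10
NEG     -> 4 -10
OVER    -> 4 -10 4
SUB     -> 4 -14
ADD     -> -10
STORE 2 -> (empty)
LOAD 2  -> -10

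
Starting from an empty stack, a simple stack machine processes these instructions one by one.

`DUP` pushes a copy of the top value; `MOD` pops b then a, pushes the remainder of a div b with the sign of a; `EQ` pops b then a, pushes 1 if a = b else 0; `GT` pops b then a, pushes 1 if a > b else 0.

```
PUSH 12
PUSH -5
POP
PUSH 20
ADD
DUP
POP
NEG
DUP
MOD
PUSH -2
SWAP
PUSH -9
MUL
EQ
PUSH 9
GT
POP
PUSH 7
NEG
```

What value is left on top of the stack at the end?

-7

PUSH 12 → 12
PUSH -5 → 12 -5
POP     → 12
PUSH 20 → 12 20
ADD     → 32
DUP     → 32 32
POP     → 32
NEG     → -32
DUP     → -32 -32
MOD     → 0
PUSH -2 → 0 -2
SWAP    → -2 0
PUSH -9 → -2 0 -9
MUL     → -2 0
EQ      → 0
PUSH 9  → 0 9
GT      → 0
POP     → (empty)
PUSH 7  → 7
NEG     → -7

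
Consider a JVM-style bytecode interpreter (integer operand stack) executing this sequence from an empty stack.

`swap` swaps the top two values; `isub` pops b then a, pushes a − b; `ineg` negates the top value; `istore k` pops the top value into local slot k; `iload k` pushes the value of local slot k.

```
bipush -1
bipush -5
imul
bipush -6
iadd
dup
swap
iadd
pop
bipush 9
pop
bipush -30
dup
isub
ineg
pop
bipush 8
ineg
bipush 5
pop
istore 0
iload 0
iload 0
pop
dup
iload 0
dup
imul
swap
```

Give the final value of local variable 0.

-8

bipush -1  → [-1]
bipush -5  → [-1, -5]
imul       → [5]
bipush -6  → [5, -6]
iadd       → [-1]
dup        → [-1, -1]
swap       → [-1, -1]
iadd       → [-2]
pop        → []
bipush 9   → [9]
pop        → []
bipush -30 → [-30]
dup        → [-30, -30]
isub       → [0]
ineg       → [0]
pop        → []
bipush 8   → [8]
ineg       → [-8]
bipush 5   → [-8, 5]
pop        → [-8]
istore 0   → []
iload 0    → [-8]
iload 0    → [-8, -8]
pop        → [-8]
dup        → [-8, -8]
iload 0    → [-8, -8, -8]
dup        → [-8, -8, -8, -8]
imul       → [-8, -8, 64]
swap       → [-8, 64, -8]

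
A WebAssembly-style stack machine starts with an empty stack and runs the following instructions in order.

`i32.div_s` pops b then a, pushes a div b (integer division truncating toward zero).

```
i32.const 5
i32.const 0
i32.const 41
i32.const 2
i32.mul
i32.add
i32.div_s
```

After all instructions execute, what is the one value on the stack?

0

i32.const 5  -> [5]
i32.const 0  -> [5, 0]
i32.const 41 -> [5, 0, 41]
i32.const 2  -> [5, 0, 41, 2]
i32.mul      -> [5, 0, 82]
i32.add      -> [5, 82]
i32.div_s    -> [0]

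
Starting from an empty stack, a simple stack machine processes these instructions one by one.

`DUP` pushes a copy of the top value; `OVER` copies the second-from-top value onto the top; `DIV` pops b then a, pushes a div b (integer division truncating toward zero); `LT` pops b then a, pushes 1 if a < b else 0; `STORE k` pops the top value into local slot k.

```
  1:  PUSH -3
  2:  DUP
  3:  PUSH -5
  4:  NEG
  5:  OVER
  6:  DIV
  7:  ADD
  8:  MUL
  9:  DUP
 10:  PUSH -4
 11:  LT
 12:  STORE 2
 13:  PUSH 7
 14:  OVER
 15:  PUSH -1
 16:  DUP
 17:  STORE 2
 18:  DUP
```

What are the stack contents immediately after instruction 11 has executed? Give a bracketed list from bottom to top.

[12, 0]

PUSH -3 -> [-3]
DUP     -> [-3, -3]
PUSH -5 -> [-3, -3, -5]
NEG     -> [-3, -3, 5]
OVER    -> [-3, -3, 5, -3]
DIV     -> [-3, -3, -1]
ADD     -> [-3, -4]
MUL     -> [12]
DUP     -> [12, 12]
PUSH -4 -> [12, 12, -4]
LT      -> [12, 0]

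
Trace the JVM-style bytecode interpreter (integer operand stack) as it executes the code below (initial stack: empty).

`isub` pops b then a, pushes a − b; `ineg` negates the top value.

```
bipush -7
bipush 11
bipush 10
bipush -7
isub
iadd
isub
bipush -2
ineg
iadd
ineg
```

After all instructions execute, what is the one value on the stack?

33

bipush -7 → -7
bipush 11 → -7 11
bipush 10 → -7 11 10
bipush -7 → -7 11 10 -7
isub      → -7 11 17
iadd      → -7 28
isub      → -35
bipush -2 → -35 -2
ineg      → -35 2
iadd      → -33
ineg      → 33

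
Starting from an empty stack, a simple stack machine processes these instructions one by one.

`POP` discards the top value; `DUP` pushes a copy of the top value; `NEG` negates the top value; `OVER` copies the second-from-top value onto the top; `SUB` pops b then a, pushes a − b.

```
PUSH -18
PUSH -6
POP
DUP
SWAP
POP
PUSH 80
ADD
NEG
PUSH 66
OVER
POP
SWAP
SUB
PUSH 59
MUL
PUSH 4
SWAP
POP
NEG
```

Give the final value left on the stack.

PUSH -18 : [-18]
PUSH -6  : [-18, -6]
POP      : [-18]
DUP      : [-18, -18]
SWAP     : [-18, -18]
POP      : [-18]
PUSH 80  : [-18, 80]
ADD      : [62]
NEG      : [-62]
PUSH 66  : [-62, 66]
OVER     : [-62, 66, -62]
POP      : [-62, 66]
SWAP     : [66, -62]
SUB      : [128]
PUSH 59  : [128, 59]
MUL      : [7552]
PUSH 4   : [7552, 4]
SWAP     : [4, 7552]
POP      : [4]
NEG      : [-4]

-4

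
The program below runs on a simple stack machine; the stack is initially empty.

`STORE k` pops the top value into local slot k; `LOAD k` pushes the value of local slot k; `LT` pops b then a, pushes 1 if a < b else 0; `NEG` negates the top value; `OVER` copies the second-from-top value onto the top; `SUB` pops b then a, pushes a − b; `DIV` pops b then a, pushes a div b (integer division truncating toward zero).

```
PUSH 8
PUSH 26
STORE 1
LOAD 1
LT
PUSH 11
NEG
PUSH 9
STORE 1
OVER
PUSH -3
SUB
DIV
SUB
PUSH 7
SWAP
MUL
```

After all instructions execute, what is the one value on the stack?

PUSH 8  : 8
PUSH 26 : 8 26
STORE 1 : 8
LOAD 1  : 8 26
LT      : 1
PUSH 11 : 1 11
NEG     : 1 -11
PUSH 9  : 1 -11 9
STORE 1 : 1 -11
OVER    : 1 -11 1
PUSH -3 : 1 -11 1 -3
SUB     : 1 -11 4
DIV     : 1 -2
SUB     : 3
PUSH 7  : 3 7
SWAP    : 7 3
MUL     : 21

21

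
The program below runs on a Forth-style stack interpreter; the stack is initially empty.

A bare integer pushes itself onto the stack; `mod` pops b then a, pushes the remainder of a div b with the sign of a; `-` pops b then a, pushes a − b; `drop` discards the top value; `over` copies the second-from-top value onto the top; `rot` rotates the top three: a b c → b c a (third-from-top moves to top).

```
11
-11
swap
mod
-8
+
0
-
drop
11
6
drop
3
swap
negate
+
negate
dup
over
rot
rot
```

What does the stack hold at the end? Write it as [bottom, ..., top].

[8, 8, 8]

11      11
-11     11 -11
swap    -11 11
mod     0
-8      0 -8
+       -8
0       -8 0
-       -8
drop    (empty)
11      11
6       11 6
drop    11
3       11 3
swap    3 11
negate  3 -11
+       -8
negate  8
dup     8 8
over    8 8 8
rot     8 8 8
rot     8 8 8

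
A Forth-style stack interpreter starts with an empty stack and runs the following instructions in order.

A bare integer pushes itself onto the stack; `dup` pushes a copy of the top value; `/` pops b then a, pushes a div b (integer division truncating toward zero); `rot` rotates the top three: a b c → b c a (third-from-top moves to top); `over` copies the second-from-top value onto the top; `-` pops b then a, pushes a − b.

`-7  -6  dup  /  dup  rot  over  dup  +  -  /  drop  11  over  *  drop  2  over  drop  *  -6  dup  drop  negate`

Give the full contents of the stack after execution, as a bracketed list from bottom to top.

[2, 6]

-7     → -7
-6     → -7 -6
dup    → -7 -6 -6
/      → -7 1
dup    → -7 1 1
rot    → 1 1 -7
over   → 1 1 -7 1
dup    → 1 1 -7 1 1
+      → 1 1 -7 2
-      → 1 1 -9
/      → 1 0
drop   → 1
11     → 1 11
over   → 1 11 1
*      → 1 11
drop   → 1
2      → 1 2
over   → 1 2 1
drop   → 1 2
*      → 2
-6     → 2 -6
dup    → 2 -6 -6
drop   → 2 -6
negate → 2 6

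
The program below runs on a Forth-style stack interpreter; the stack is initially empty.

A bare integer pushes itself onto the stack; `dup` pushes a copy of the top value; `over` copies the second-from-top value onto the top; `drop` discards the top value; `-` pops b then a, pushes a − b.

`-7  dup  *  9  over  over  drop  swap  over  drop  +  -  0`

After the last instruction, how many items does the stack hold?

-7    -7
dup   -7 -7
*     49
9     49 9
over  49 9 49
over  49 9 49 9
drop  49 9 49
swap  49 49 9
over  49 49 9 49
drop  49 49 9
+     49 58
-     -9
0     -9 0

2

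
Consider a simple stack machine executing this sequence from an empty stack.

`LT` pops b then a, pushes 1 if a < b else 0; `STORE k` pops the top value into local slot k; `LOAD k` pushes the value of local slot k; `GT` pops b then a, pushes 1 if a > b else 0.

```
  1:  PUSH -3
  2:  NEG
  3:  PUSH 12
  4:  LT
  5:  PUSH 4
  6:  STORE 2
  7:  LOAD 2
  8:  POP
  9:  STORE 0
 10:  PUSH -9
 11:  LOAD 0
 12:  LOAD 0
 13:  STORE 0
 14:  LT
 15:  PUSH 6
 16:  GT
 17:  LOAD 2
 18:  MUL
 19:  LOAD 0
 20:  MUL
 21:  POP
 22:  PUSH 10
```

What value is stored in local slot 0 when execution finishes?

PUSH -3 → -3
NEG     → 3
PUSH 12 → 3 12
LT      → 1
PUSH 4  → 1 4
STORE 2 → 1
LOAD 2  → 1 4
POP     → 1
STORE 0 → (empty)
PUSH -9 → -9
LOAD 0  → -9 1
LOAD 0  → -9 1 1
STORE 0 → -9 1
LT      → 1
PUSH 6  → 1 6
GT      → 0
LOAD 2  → 0 4
MUL     → 0
LOAD 0  → 0 1
MUL     → 0
POP     → (empty)
PUSH 10 → 10

1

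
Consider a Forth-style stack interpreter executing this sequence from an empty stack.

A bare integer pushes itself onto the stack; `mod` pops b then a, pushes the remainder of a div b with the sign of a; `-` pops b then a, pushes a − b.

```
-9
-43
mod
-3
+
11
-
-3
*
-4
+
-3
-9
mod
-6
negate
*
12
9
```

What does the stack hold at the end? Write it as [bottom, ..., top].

-9      [-9]
-43     [-9, -43]
mod     [-9]
-3      [-9, -3]
+       [-12]
11      [-12, 11]
-       [-23]
-3      [-23, -3]
*       [69]
-4      [69, -4]
+       [65]
-3      [65, -3]
-9      [65, -3, -9]
mod     [65, -3]
-6      [65, -3, -6]
negate  [65, -3, 6]
*       [65, -18]
12      [65, -18, 12]
9       [65, -18, 12, 9]

[65, -18, 12, 9]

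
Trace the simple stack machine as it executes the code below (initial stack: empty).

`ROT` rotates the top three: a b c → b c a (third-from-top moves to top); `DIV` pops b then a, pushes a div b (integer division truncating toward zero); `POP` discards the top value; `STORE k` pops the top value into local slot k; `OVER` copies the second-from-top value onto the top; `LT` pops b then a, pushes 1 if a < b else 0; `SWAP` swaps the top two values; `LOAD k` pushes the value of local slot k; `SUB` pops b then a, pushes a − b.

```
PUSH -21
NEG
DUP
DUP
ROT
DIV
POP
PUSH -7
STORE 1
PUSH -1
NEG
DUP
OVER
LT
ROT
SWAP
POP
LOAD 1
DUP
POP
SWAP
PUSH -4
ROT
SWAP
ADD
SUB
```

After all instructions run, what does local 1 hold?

PUSH -21 : [-21]
NEG      : [21]
DUP      : [21, 21]
DUP      : [21, 21, 21]
ROT      : [21, 21, 21]
DIV      : [21, 1]
POP      : [21]
PUSH -7  : [21, -7]
STORE 1  : [21]
PUSH -1  : [21, -1]
NEG      : [21, 1]
DUP      : [21, 1, 1]
OVER     : [21, 1, 1, 1]
LT       : [21, 1, 0]
ROT      : [1, 0, 21]
SWAP     : [1, 21, 0]
POP      : [1, 21]
LOAD 1   : [1, 21, -7]
DUP      : [1, 21, -7, -7]
POP      : [1, 21, -7]
SWAP     : [1, -7, 21]
PUSH -4  : [1, -7, 21, -4]
ROT      : [1, 21, -4, -7]
SWAP     : [1, 21, -7, -4]
ADD      : [1, 21, -11]
SUB      : [1, 32]

-7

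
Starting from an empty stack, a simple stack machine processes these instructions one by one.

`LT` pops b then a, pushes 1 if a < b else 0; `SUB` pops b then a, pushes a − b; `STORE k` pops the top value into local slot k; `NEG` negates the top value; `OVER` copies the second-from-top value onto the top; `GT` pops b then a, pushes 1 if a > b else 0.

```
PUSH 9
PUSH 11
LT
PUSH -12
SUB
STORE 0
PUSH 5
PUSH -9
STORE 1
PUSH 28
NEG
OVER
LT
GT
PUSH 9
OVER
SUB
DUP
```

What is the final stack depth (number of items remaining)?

3

PUSH 9   : 9
PUSH 11  : 9 11
LT       : 1
PUSH -12 : 1 -12
SUB      : 13
STORE 0  : (empty)
PUSH 5   : 5
PUSH -9  : 5 -9
STORE 1  : 5
PUSH 28  : 5 28
NEG      : 5 -28
OVER     : 5 -28 5
LT       : 5 1
GT       : 1
PUSH 9   : 1 9
OVER     : 1 9 1
SUB      : 1 8
DUP      : 1 8 8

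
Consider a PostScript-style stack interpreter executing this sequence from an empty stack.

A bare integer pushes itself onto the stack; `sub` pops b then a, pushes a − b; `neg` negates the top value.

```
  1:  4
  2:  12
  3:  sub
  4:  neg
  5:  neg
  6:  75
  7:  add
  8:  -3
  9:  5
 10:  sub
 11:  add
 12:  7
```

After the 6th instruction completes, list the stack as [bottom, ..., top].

[-8, 75]

4   → 4
12  → 4 12
sub → -8
neg → 8
neg → -8
75  → -8 75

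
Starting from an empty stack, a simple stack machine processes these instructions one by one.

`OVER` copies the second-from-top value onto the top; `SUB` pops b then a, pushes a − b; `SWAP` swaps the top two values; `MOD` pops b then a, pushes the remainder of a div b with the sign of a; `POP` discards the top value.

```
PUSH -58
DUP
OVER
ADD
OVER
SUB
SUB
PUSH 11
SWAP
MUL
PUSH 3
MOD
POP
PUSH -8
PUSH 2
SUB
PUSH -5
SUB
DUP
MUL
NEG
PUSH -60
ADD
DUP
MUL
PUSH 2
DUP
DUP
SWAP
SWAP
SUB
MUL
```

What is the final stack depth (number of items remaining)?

PUSH -58 → -58
DUP      → -58 -58
OVER     → -58 -58 -58
ADD      → -58 -116
OVER     → -58 -116 -58
SUB      → -58 -58
SUB      → 0
PUSH 11  → 0 11
SWAP     → 11 0
MUL      → 0
PUSH 3   → 0 3
MOD      → 0
POP      → (empty)
PUSH -8  → -8
PUSH 2   → -8 2
SUB      → -10
PUSH -5  → -10 -5
SUB      → -5
DUP      → -5 -5
MUL      → 25
NEG      → -25
PUSH -60 → -25 -60
ADD      → -85
DUP      → -85 -85
MUL      → 7225
PUSH 2   → 7225 2
DUP      → 7225 2 2
DUP      → 7225 2 2 2
SWAP     → 7225 2 2 2
SWAP     → 7225 2 2 2
SUB      → 7225 2 0
MUL      → 7225 0

2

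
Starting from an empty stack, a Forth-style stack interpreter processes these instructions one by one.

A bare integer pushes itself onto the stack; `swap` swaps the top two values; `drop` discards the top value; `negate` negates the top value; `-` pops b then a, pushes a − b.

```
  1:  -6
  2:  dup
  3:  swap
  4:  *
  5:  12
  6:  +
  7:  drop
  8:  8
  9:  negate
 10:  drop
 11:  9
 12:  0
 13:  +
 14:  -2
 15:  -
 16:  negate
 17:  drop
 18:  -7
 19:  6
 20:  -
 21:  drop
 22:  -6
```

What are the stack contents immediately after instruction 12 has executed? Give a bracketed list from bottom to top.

[9, 0]

-6      [-6]
dup     [-6, -6]
swap    [-6, -6]
*       [36]
12      [36, 12]
+       [48]
drop    []
8       [8]
negate  [-8]
drop    []
9       [9]
0       [9, 0]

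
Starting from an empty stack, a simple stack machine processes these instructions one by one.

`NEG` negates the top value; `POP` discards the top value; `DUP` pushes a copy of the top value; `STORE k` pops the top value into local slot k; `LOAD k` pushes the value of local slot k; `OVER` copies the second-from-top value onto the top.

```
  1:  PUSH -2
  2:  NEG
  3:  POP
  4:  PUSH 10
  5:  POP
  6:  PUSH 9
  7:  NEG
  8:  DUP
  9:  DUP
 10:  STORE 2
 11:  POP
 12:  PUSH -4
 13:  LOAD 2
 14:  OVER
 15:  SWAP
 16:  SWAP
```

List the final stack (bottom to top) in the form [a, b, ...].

[-9, -4, -9, -4]

PUSH -2 → -2
NEG     → 2
POP     → (empty)
PUSH 10 → 10
POP     → (empty)
PUSH 9  → 9
NEG     → -9
DUP     → -9 -9
DUP     → -9 -9 -9
STORE 2 → -9 -9
POP     → -9
PUSH -4 → -9 -4
LOAD 2  → -9 -4 -9
OVER    → -9 -4 -9 -4
SWAP    → -9 -4 -4 -9
SWAP    → -9 -4 -9 -4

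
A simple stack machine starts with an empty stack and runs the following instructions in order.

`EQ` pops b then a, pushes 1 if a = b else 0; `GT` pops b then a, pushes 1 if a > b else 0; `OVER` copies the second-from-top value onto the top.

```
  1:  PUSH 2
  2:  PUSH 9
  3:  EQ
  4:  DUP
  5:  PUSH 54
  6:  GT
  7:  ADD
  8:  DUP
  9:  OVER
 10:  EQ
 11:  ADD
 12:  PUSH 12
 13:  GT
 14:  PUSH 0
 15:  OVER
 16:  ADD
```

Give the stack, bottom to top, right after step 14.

[0, 0]

PUSH 2  : 2
PUSH 9  : 2 9
EQ      : 0
DUP     : 0 0
PUSH 54 : 0 0 54
GT      : 0 0
ADD     : 0
DUP     : 0 0
OVER    : 0 0 0
EQ      : 0 1
ADD     : 1
PUSH 12 : 1 12
GT      : 0
PUSH 0  : 0 0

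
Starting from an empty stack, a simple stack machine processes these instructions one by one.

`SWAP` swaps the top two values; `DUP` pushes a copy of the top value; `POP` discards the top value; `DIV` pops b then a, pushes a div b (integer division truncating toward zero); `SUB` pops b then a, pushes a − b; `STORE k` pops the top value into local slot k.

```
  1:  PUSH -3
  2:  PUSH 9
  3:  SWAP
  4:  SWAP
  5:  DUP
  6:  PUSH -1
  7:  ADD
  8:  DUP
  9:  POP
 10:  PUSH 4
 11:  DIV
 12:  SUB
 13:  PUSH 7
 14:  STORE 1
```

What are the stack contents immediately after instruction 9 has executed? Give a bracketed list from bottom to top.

PUSH -3 -> [-3]
PUSH 9  -> [-3, 9]
SWAP    -> [9, -3]
SWAP    -> [-3, 9]
DUP     -> [-3, 9, 9]
PUSH -1 -> [-3, 9, 9, -1]
ADD     -> [-3, 9, 8]
DUP     -> [-3, 9, 8, 8]
POP     -> [-3, 9, 8]

[-3, 9, 8]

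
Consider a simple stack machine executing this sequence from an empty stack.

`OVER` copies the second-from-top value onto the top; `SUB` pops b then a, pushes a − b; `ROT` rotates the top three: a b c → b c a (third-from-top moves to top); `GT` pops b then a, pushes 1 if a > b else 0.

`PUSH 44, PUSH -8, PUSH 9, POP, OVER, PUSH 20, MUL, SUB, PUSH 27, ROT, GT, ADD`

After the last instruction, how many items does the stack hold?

PUSH 44 → 44
PUSH -8 → 44 -8
PUSH 9  → 44 -8 9
POP     → 44 -8
OVER    → 44 -8 44
PUSH 20 → 44 -8 44 20
MUL     → 44 -8 880
SUB     → 44 -888
PUSH 27 → 44 -888 27
ROT     → -888 27 44
GT      → -888 0
ADD     → -888

1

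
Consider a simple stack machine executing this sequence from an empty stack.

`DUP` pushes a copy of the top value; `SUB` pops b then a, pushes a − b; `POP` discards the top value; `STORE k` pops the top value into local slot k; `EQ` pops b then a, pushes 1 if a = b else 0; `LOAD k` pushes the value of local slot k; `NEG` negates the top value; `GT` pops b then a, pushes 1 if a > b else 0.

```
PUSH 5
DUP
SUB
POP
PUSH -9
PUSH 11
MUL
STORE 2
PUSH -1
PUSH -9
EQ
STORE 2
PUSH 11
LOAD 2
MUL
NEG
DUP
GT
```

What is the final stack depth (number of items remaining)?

1

PUSH 5  → [5]
DUP     → [5, 5]
SUB     → [0]
POP     → []
PUSH -9 → [-9]
PUSH 11 → [-9, 11]
MUL     → [-99]
STORE 2 → []
PUSH -1 → [-1]
PUSH -9 → [-1, -9]
EQ      → [0]
STORE 2 → []
PUSH 11 → [11]
LOAD 2  → [11, 0]
MUL     → [0]
NEG     → [0]
DUP     → [0, 0]
GT      → [0]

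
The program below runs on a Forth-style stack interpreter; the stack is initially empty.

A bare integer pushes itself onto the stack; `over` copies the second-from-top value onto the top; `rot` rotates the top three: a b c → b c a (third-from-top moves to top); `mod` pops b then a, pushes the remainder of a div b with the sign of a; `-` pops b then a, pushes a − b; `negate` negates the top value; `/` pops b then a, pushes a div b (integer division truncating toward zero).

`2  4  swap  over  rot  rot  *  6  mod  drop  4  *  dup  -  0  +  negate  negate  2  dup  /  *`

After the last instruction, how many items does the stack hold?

1

2      → [2]
4      → [2, 4]
swap   → [4, 2]
over   → [4, 2, 4]
rot    → [2, 4, 4]
rot    → [4, 4, 2]
*      → [4, 8]
6      → [4, 8, 6]
mod    → [4, 2]
drop   → [4]
4      → [4, 4]
*      → [16]
dup    → [16, 16]
-      → [0]
0      → [0, 0]
+      → [0]
negate → [0]
negate → [0]
2      → [0, 2]
dup    → [0, 2, 2]
/      → [0, 1]
*      → [0]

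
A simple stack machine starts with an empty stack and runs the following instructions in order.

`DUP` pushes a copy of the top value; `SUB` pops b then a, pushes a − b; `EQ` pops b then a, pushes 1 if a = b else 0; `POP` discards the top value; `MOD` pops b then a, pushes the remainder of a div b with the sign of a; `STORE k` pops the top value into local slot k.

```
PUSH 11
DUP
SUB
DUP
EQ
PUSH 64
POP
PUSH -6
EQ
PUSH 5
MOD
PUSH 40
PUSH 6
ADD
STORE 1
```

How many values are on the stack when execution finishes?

PUSH 11  11
DUP      11 11
SUB      0
DUP      0 0
EQ       1
PUSH 64  1 64
POP      1
PUSH -6  1 -6
EQ       0
PUSH 5   0 5
MOD      0
PUSH 40  0 40
PUSH 6   0 40 6
ADD      0 46
STORE 1  0

1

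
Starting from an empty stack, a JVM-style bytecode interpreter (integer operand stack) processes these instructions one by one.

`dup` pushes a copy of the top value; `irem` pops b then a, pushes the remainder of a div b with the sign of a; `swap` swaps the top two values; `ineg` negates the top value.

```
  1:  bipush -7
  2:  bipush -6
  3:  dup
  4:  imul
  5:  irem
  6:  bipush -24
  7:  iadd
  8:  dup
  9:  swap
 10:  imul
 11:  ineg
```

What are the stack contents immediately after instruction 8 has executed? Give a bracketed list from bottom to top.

bipush -7  : -7
bipush -6  : -7 -6
dup        : -7 -6 -6
imul       : -7 36
irem       : -7
bipush -24 : -7 -24
iadd       : -31
dup        : -31 -31

[-31, -31]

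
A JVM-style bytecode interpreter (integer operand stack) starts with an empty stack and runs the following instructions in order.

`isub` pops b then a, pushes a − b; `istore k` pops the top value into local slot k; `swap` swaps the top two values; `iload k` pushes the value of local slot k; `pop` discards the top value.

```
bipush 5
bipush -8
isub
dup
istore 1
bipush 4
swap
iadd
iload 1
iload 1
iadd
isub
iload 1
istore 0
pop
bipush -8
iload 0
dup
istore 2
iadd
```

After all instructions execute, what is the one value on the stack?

5

bipush 5  -> [5]
bipush -8 -> [5, -8]
isub      -> [13]
dup       -> [13, 13]
istore 1  -> [13]
bipush 4  -> [13, 4]
swap      -> [4, 13]
iadd      -> [17]
iload 1   -> [17, 13]
iload 1   -> [17, 13, 13]
iadd      -> [17, 26]
isub      -> [-9]
iload 1   -> [-9, 13]
istore 0  -> [-9]
pop       -> []
bipush -8 -> [-8]
iload 0   -> [-8, 13]
dup       -> [-8, 13, 13]
istore 2  -> [-8, 13]
iadd      -> [5]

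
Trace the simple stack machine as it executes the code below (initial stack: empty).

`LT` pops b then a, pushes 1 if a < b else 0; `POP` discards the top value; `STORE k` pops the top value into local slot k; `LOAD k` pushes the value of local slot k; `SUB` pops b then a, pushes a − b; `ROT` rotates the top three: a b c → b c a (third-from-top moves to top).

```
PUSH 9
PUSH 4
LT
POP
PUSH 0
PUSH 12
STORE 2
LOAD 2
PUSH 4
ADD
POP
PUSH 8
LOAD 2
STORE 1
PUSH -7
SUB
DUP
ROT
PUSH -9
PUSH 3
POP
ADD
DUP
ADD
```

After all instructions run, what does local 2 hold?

12

PUSH 9   9
PUSH 4   9 4
LT       0
POP      (empty)
PUSH 0   0
PUSH 12  0 12
STORE 2  0
LOAD 2   0 12
PUSH 4   0 12 4
ADD      0 16
POP      0
PUSH 8   0 8
LOAD 2   0 8 12
STORE 1  0 8
PUSH -7  0 8 -7
SUB      0 15
DUP      0 15 15
ROT      15 15 0
PUSH -9  15 15 0 -9
PUSH 3   15 15 0 -9 3
POP      15 15 0 -9
ADD      15 15 -9
DUP      15 15 -9 -9
ADD      15 15 -18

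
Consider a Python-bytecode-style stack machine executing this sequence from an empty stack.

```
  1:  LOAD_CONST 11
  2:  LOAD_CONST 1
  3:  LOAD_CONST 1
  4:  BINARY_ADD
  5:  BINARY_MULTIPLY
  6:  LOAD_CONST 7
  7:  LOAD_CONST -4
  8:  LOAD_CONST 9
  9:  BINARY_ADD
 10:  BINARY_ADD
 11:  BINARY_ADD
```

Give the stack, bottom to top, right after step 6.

[22, 7]

LOAD_CONST 11   → 11
LOAD_CONST 1    → 11 1
LOAD_CONST 1    → 11 1 1
BINARY_ADD      → 11 2
BINARY_MULTIPLY → 22
LOAD_CONST 7    → 22 7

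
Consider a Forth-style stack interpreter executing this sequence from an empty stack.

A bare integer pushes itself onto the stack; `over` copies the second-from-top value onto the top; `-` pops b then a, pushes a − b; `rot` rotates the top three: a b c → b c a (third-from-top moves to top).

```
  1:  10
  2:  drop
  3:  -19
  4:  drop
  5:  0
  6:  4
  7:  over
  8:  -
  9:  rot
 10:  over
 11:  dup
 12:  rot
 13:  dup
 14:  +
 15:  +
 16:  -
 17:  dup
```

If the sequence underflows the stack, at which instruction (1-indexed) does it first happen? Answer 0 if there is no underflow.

9

10    10
drop  (empty)
-19   -19
drop  (empty)
0     0
4     0 4
over  0 4 0
-     0 4
rot  — needs 3 operands, stack has 2 → underflow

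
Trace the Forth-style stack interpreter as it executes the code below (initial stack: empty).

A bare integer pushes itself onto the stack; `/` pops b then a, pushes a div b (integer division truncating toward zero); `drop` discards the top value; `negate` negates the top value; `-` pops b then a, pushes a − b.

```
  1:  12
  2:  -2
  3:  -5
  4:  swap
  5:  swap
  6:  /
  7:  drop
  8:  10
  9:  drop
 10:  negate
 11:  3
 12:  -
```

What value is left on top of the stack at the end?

12     -> 12
-2     -> 12 -2
-5     -> 12 -2 -5
swap   -> 12 -5 -2
swap   -> 12 -2 -5
/      -> 12 0
drop   -> 12
10     -> 12 10
drop   -> 12
negate -> -12
3      -> -12 3
-      -> -15

-15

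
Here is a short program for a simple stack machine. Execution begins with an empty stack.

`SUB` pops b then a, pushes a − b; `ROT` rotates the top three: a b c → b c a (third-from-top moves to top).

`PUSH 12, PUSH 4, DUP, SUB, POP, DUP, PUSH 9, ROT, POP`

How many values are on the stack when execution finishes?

2

PUSH 12 : 12
PUSH 4  : 12 4
DUP     : 12 4 4
SUB     : 12 0
POP     : 12
DUP     : 12 12
PUSH 9  : 12 12 9
ROT     : 12 9 12
POP     : 12 9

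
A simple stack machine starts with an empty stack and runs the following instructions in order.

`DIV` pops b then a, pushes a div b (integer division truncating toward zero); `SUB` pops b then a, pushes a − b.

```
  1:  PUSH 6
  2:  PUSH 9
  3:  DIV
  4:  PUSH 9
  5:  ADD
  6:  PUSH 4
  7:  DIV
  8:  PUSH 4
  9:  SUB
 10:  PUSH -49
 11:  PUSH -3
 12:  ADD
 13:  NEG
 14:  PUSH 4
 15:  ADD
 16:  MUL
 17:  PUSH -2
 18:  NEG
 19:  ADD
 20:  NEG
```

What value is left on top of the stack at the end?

110

PUSH 6   -> 6
PUSH 9   -> 6 9
DIV      -> 0
PUSH 9   -> 0 9
ADD      -> 9
PUSH 4   -> 9 4
DIV      -> 2
PUSH 4   -> 2 4
SUB      -> -2
PUSH -49 -> -2 -49
PUSH -3  -> -2 -49 -3
ADD      -> -2 -52
NEG      -> -2 52
PUSH 4   -> -2 52 4
ADD      -> -2 56
MUL      -> -112
PUSH -2  -> -112 -2
NEG      -> -112 2
ADD      -> -110
NEG      -> 110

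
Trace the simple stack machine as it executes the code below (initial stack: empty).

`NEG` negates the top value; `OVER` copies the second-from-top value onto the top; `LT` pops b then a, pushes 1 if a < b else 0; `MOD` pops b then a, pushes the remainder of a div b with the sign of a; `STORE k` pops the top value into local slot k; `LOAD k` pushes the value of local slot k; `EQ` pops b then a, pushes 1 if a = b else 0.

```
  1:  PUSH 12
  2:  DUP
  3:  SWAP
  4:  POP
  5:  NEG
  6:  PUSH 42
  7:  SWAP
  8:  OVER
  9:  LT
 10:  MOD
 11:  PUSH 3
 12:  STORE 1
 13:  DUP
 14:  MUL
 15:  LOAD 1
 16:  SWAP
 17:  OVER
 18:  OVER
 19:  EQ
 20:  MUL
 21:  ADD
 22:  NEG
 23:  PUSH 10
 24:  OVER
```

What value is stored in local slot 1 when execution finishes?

3

PUSH 12 : 12
DUP     : 12 12
SWAP    : 12 12
POP     : 12
NEG     : -12
PUSH 42 : -12 42
SWAP    : 42 -12
OVER    : 42 -12 42
LT      : 42 1
MOD     : 0
PUSH 3  : 0 3
STORE 1 : 0
DUP     : 0 0
MUL     : 0
LOAD 1  : 0 3
SWAP    : 3 0
OVER    : 3 0 3
OVER    : 3 0 3 0
EQ      : 3 0 0
MUL     : 3 0
ADD     : 3
NEG     : -3
PUSH 10 : -3 10
OVER    : -3 10 -3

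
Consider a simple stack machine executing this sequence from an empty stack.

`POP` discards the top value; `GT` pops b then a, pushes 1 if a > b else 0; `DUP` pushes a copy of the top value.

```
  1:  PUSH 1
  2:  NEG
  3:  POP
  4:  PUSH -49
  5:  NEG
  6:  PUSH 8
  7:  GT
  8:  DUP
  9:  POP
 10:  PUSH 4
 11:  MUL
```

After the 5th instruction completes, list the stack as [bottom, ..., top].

[49]

PUSH 1   : 1
NEG      : -1
POP      : (empty)
PUSH -49 : -49
NEG      : 49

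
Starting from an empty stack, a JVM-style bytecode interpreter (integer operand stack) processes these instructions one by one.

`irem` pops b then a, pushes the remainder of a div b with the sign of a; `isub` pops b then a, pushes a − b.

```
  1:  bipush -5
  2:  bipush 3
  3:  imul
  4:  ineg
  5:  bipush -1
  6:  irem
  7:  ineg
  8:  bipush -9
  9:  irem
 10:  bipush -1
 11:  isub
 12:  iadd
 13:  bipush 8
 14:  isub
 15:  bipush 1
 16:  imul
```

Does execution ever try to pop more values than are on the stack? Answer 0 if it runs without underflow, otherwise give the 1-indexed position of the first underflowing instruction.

bipush -5 : -5
bipush 3  : -5 3
imul      : -15
ineg      : 15
bipush -1 : 15 -1
irem      : 0
ineg      : 0
bipush -9 : 0 -9
irem      : 0
bipush -1 : 0 -1
isub      : 1
iadd  — needs 2 operands, stack has 1 → underflow

12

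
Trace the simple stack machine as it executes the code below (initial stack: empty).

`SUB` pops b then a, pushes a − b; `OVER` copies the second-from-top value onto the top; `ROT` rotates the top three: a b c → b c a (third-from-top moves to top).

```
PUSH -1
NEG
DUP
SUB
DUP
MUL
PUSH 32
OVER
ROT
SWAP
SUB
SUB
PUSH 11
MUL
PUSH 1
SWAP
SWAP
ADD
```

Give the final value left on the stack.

353

PUSH -1 -> [-1]
NEG     -> [1]
DUP     -> [1, 1]
SUB     -> [0]
DUP     -> [0, 0]
MUL     -> [0]
PUSH 32 -> [0, 32]
OVER    -> [0, 32, 0]
ROT     -> [32, 0, 0]
SWAP    -> [32, 0, 0]
SUB     -> [32, 0]
SUB     -> [32]
PUSH 11 -> [32, 11]
MUL     -> [352]
PUSH 1  -> [352, 1]
SWAP    -> [1, 352]
SWAP    -> [352, 1]
ADD     -> [353]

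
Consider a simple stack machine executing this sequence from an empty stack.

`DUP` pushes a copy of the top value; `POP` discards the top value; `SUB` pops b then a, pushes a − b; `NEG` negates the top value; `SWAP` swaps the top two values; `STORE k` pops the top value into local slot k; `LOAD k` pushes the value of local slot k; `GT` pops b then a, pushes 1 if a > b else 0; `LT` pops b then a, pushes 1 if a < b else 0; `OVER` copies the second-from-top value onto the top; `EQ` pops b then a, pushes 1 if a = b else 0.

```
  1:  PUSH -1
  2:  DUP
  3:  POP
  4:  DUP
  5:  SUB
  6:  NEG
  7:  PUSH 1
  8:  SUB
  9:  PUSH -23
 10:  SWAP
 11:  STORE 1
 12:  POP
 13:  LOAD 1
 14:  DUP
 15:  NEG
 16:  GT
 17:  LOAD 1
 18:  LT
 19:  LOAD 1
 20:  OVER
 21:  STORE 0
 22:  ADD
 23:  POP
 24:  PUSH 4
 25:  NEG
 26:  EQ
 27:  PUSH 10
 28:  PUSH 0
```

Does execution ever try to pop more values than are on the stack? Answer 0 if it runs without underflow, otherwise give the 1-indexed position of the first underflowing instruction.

26

PUSH -1  : [-1]
DUP      : [-1, -1]
POP      : [-1]
DUP      : [-1, -1]
SUB      : [0]
NEG      : [0]
PUSH 1   : [0, 1]
SUB      : [-1]
PUSH -23 : [-1, -23]
SWAP     : [-23, -1]
STORE 1  : [-23]
POP      : []
LOAD 1   : [-1]
DUP      : [-1, -1]
NEG      : [-1, 1]
GT       : [0]
LOAD 1   : [0, -1]
LT       : [0]
LOAD 1   : [0, -1]
OVER     : [0, -1, 0]
STORE 0  : [0, -1]
ADD      : [-1]
POP      : []
PUSH 4   : [4]
NEG      : [-4]
EQ  — needs 2 operands, stack has 1 → underflow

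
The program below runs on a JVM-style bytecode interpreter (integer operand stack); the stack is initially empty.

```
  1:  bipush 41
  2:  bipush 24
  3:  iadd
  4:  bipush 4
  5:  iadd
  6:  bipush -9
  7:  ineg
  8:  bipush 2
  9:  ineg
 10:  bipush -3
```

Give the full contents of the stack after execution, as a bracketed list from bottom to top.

[69, 9, -2, -3]

bipush 41 : 41
bipush 24 : 41 24
iadd      : 65
bipush 4  : 65 4
iadd      : 69
bipush -9 : 69 -9
ineg      : 69 9
bipush 2  : 69 9 2
ineg      : 69 9 -2
bipush -3 : 69 9 -2 -3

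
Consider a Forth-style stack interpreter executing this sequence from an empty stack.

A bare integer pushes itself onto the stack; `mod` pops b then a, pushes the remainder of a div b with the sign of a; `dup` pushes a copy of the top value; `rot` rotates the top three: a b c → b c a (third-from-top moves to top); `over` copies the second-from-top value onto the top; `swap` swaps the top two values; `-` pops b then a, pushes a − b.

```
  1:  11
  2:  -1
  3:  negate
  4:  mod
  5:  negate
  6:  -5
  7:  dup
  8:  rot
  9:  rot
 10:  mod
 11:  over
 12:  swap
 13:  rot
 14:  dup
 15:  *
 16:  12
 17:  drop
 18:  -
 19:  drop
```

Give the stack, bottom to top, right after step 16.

11     → 11
-1     → 11 -1
negate → 11 1
mod    → 0
negate → 0
-5     → 0 -5
dup    → 0 -5 -5
rot    → -5 -5 0
rot    → -5 0 -5
mod    → -5 0
over   → -5 0 -5
swap   → -5 -5 0
rot    → -5 0 -5
dup    → -5 0 -5 -5
*      → -5 0 25
12     → -5 0 25 12

[-5, 0, 25, 12]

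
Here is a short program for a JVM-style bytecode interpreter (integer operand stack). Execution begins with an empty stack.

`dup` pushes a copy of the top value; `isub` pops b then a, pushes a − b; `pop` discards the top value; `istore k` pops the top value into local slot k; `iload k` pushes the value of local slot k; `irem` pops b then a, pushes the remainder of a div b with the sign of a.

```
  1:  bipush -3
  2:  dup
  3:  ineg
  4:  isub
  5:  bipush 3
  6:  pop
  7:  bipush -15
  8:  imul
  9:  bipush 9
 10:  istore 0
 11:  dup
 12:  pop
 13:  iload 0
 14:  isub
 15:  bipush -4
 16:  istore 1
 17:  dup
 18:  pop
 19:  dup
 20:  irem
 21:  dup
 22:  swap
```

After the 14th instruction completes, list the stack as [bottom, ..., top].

[81]

bipush -3   -3
dup         -3 -3
ineg        -3 3
isub        -6
bipush 3    -6 3
pop         -6
bipush -15  -6 -15
imul        90
bipush 9    90 9
istore 0    90
dup         90 90
pop         90
iload 0     90 9
isub        81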